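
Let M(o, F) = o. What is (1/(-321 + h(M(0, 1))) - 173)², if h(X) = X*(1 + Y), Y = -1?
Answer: 3084025156/103041 ≈ 29930.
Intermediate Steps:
h(X) = 0 (h(X) = X*(1 - 1) = X*0 = 0)
(1/(-321 + h(M(0, 1))) - 173)² = (1/(-321 + 0) - 173)² = (1/(-321) - 173)² = (-1/321 - 173)² = (-55534/321)² = 3084025156/103041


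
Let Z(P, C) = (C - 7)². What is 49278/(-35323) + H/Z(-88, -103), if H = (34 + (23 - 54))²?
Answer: -595945893/427408300 ≈ -1.3943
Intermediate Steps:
Z(P, C) = (-7 + C)²
H = 9 (H = (34 - 31)² = 3² = 9)
49278/(-35323) + H/Z(-88, -103) = 49278/(-35323) + 9/((-7 - 103)²) = 49278*(-1/35323) + 9/((-110)²) = -49278/35323 + 9/12100 = -595945893/427408300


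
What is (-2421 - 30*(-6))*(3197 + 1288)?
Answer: -10050885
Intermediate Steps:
(-2421 - 30*(-6))*(3197 + 1288) = (-2421 + 180)*4485 = -2241*4485 = -10050885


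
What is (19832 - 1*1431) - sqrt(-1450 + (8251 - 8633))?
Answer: 18401 - 2*I*sqrt(458) ≈ 18401.0 - 42.802*I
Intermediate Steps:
(19832 - 1*1431) - sqrt(-1450 + (8251 - 8633)) = (19832 - 1431) - sqrt(-1450 - 382) = 18401 - sqrt(-1832) = 18401 - 2*I*sqrt(458)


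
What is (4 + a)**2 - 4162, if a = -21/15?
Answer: -103881/25 ≈ -4155.2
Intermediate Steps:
a = -7/5 (a = -21*1/15 = -7/5 ≈ -1.4000)
(4 + a)**2 - 4162 = (4 - 7/5)**2 - 4162 = (13/5)**2 - 4162 = 169/25 - 4162 = -103881/25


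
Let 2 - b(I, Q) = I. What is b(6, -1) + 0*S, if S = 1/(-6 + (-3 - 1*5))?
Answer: -4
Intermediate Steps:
S = -1/14 (S = 1/(-6 + (-3 - 5)) = 1/(-6 - 8) = 1/(-14) = -1/14 ≈ -0.071429)
b(I, Q) = 2 - I
b(6, -1) + 0*S = (2 - 1*6) + 0*(-1/14) = (2 - 6) + 0 = -4 + 0 = -4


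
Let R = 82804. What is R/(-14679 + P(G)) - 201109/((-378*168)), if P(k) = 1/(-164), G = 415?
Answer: -378234016511/152876798928 ≈ -2.4741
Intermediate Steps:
P(k) = -1/164
R/(-14679 + P(G)) - 201109/((-378*168)) = 82804/(-14679 - 1/164) - 201109/((-378*168)) = 82804/(-2407357/164) - 201109/(-63504) = 82804*(-164/2407357) - 201109*(-1/63504) = -13579856/2407357 + 201109/63504 = -378234016511/152876798928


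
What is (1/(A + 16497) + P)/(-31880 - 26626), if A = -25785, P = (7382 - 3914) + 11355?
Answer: -137676023/543403728 ≈ -0.25336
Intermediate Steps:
P = 14823 (P = 3468 + 11355 = 14823)
(1/(A + 16497) + P)/(-31880 - 26626) = (1/(-25785 + 16497) + 14823)/(-31880 - 26626) = (1/(-9288) + 14823)/(-58506) = (-1/9288 + 14823)*(-1/58506) = (137676023/9288)*(-1/58506) = -137676023/543403728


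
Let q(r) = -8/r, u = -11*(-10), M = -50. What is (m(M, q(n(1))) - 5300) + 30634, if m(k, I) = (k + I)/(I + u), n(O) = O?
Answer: 1292005/51 ≈ 25333.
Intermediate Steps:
u = 110
m(k, I) = (I + k)/(110 + I) (m(k, I) = (k + I)/(I + 110) = (I + k)/(110 + I))
(m(M, q(n(1))) - 5300) + 30634 = ((-8/1 - 50)/(110 - 8/1) - 5300) + 30634 = ((-8*1 - 50)/(110 - 8*1) - 5300) + 30634 = ((-8 - 50)/(110 - 8) - 5300) + 30634 = (-58/102 - 5300) + 30634 = ((1/102)*(-58) - 5300) + 30634 = (-29/51 - 5300) + 30634 = -270329/51 + 30634 = 1292005/51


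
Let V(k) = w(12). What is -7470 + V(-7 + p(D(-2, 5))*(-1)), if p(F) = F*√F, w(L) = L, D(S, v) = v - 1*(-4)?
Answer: -7458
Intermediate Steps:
D(S, v) = 4 + v (D(S, v) = v + 4 = 4 + v)
p(F) = F^(3/2)
V(k) = 12
-7470 + V(-7 + p(D(-2, 5))*(-1)) = -7470 + 12 = -7458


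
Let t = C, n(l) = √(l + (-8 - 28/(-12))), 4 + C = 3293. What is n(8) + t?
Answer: 3289 + √21/3 ≈ 3290.5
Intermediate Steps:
C = 3289 (C = -4 + 3293 = 3289)
n(l) = √(-17/3 + l) (n(l) = √(l + (-8 - 28*(-1/12))) = √(l + (-8 + 7/3)) = √(l - 17/3) = √(-17/3 + l))
t = 3289
n(8) + t = √(-51 + 9*8)/3 + 3289 = √(-51 + 72)/3 + 3289 = √21/3 + 3289 = 3289 + √21/3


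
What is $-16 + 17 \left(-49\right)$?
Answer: $-849$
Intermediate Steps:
$-16 + 17 \left(-49\right) = -16 - 833 = -849$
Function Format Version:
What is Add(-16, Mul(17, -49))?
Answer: -849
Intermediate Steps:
Add(-16, Mul(17, -49)) = Add(-16, -833) = -849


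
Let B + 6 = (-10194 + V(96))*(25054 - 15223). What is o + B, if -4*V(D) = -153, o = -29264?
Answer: -399481793/4 ≈ -9.9870e+7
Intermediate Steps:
V(D) = 153/4 (V(D) = -¼*(-153) = 153/4)
B = -399364737/4 (B = -6 + (-10194 + 153/4)*(25054 - 15223) = -6 - 40623/4*9831 = -6 - 399364713/4 = -399364737/4 ≈ -9.9841e+7)
o + B = -29264 - 399364737/4 = -399481793/4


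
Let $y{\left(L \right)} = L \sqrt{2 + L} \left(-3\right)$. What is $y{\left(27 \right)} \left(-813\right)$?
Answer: $65853 \sqrt{29} \approx 3.5463 \cdot 10^{5}$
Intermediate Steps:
$y{\left(L \right)} = - 3 L \sqrt{2 + L}$
$y{\left(27 \right)} \left(-813\right) = \left(-3\right) 27 \sqrt{2 + 27} \left(-813\right) = \left(-3\right) 27 \sqrt{29} \left(-813\right) = - 81 \sqrt{29} \left(-813\right) = 65853 \sqrt{29}$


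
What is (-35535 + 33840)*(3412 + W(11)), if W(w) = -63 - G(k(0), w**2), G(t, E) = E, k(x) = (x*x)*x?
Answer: -5471460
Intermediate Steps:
k(x) = x**3 (k(x) = x**2*x = x**3)
W(w) = -63 - w**2
(-35535 + 33840)*(3412 + W(11)) = (-35535 + 33840)*(3412 + (-63 - 1*11**2)) = -1695*(3412 + (-63 - 1*121)) = -1695*(3412 + (-63 - 121)) = -1695*(3412 - 184) = -1695*3228 = -5471460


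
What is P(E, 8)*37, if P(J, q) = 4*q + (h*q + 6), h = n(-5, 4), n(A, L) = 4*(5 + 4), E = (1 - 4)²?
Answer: 12062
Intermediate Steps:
E = 9 (E = (-3)² = 9)
n(A, L) = 36 (n(A, L) = 4*9 = 36)
h = 36
P(J, q) = 6 + 40*q (P(J, q) = 4*q + (36*q + 6) = 4*q + (6 + 36*q) = 6 + 40*q)
P(E, 8)*37 = (6 + 40*8)*37 = (6 + 320)*37 = 326*37 = 12062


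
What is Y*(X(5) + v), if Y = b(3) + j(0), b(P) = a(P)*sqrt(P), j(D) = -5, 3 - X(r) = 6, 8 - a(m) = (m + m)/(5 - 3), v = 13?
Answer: -50 + 50*sqrt(3) ≈ 36.603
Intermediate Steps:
a(m) = 8 - m (a(m) = 8 - (m + m)/(5 - 3) = 8 - 2*m/2 = 8 - m)
X(r) = -3 (X(r) = 3 - 1*6 = 3 - 6 = -3)
b(P) = sqrt(P)*(8 - P) (b(P) = (8 - P)*sqrt(P) = sqrt(P)*(8 - P))
Y = -5 + 5*sqrt(3) (Y = sqrt(3)*(8 - 1*3) - 5 = sqrt(3)*(8 - 3) - 5 = sqrt(3)*5 - 5 = 5*sqrt(3) - 5 = -5 + 5*sqrt(3) ≈ 3.6603)
Y*(X(5) + v) = (-5 + 5*sqrt(3))*(-3 + 13) = (-5 + 5*sqrt(3))*10 = -50 + 50*sqrt(3)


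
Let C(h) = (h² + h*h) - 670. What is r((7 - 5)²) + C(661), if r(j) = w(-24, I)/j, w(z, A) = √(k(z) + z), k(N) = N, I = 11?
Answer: 873172 + I*√3 ≈ 8.7317e+5 + 1.732*I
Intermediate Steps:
w(z, A) = √2*√z (w(z, A) = √(z + z) = √(2*z) = √2*√z)
C(h) = -670 + 2*h² (C(h) = (h² + h²) - 670 = 2*h² - 670 = -670 + 2*h²)
r(j) = 4*I*√3/j (r(j) = (√2*√(-24))/j = (√2*(2*I*√6))/j = (4*I*√3)/j = 4*I*√3/j)
r((7 - 5)²) + C(661) = 4*I*√3/((7 - 5)²) + (-670 + 2*661²) = 4*I*√3/(2²) + (-670 + 2*436921) = 4*I*√3/4 + (-670 + 873842) = 4*I*√3*(¼) + 873172 = I*√3 + 873172 = 873172 + I*√3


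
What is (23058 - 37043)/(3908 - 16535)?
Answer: 13985/12627 ≈ 1.1075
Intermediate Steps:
(23058 - 37043)/(3908 - 16535) = -13985/(-12627) = -13985*(-1/12627) = 13985/12627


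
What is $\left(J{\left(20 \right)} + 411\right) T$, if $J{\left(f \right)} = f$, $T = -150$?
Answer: $-64650$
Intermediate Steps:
$\left(J{\left(20 \right)} + 411\right) T = \left(20 + 411\right) \left(-150\right) = 431 \left(-150\right) = -64650$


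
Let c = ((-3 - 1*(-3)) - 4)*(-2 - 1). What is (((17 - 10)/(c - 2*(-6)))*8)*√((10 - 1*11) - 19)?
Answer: 14*I*√5/3 ≈ 10.435*I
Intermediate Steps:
c = 12 (c = ((-3 + 3) - 4)*(-3) = (0 - 4)*(-3) = -4*(-3) = 12)
(((17 - 10)/(c - 2*(-6)))*8)*√((10 - 1*11) - 19) = (((17 - 10)/(12 - 2*(-6)))*8)*√((10 - 1*11) - 19) = ((7/(12 + 12))*8)*√((10 - 11) - 19) = ((7/24)*8)*√(-1 - 19) = ((7*(1/24))*8)*√(-20) = ((7/24)*8)*(2*I*√5) = 7*(2*I*√5)/3 = 14*I*√5/3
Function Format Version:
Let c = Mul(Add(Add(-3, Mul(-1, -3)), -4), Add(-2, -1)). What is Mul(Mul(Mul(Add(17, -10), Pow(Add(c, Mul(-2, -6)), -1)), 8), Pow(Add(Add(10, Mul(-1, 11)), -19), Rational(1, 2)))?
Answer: Mul(Rational(14, 3), I, Pow(5, Rational(1, 2))) ≈ Mul(10.435, I)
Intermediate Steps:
c = 12 (c = Mul(Add(Add(-3, 3), -4), -3) = Mul(Add(0, -4), -3) = Mul(-4, -3) = 12)
Mul(Mul(Mul(Add(17, -10), Pow(Add(c, Mul(-2, -6)), -1)), 8), Pow(Add(Add(10, Mul(-1, 11)), -19), Rational(1, 2))) = Mul(Mul(Mul(Add(17, -10), Pow(Add(12, Mul(-2, -6)), -1)), 8), Pow(Add(Add(10, Mul(-1, 11)), -19), Rational(1, 2))) = Mul(Mul(Mul(7, Pow(Add(12, 12), -1)), 8), Pow(Add(Add(10, -11), -19), Rational(1, 2))) = Mul(Mul(Mul(7, Pow(24, -1)), 8), Pow(Add(-1, -19), Rational(1, 2))) = Mul(Mul(Mul(7, Rational(1, 24)), 8), Pow(-20, Rational(1, 2))) = Mul(Mul(Rational(7, 24), 8), Mul(2, I, Pow(5, Rational(1, 2)))) = Mul(Rational(7, 3), Mul(2, I, Pow(5, Rational(1, 2)))) = Mul(Rational(14, 3), I, Pow(5, Rational(1, 2)))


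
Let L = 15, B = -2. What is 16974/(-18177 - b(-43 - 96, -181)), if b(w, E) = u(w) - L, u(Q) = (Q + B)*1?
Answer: -5658/6007 ≈ -0.94190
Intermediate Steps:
u(Q) = -2 + Q (u(Q) = (Q - 2)*1 = (-2 + Q)*1 = -2 + Q)
b(w, E) = -17 + w (b(w, E) = (-2 + w) - 1*15 = (-2 + w) - 15 = -17 + w)
16974/(-18177 - b(-43 - 96, -181)) = 16974/(-18177 - (-17 + (-43 - 96))) = 16974/(-18177 - (-17 - 139)) = 16974/(-18177 - 1*(-156)) = 16974/(-18177 + 156) = 16974/(-18021) = 16974*(-1/18021) = -5658/6007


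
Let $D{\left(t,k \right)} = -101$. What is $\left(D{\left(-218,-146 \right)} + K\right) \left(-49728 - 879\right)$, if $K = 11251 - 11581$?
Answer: $21811617$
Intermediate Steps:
$K = -330$ ($K = 11251 - 11581 = -330$)
$\left(D{\left(-218,-146 \right)} + K\right) \left(-49728 - 879\right) = \left(-101 - 330\right) \left(-49728 - 879\right) = \left(-431\right) \left(-50607\right) = 21811617$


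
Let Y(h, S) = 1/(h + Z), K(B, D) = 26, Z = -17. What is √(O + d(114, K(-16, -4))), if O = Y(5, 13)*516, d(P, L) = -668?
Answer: 3*I*√79 ≈ 26.665*I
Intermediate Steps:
Y(h, S) = 1/(-17 + h) (Y(h, S) = 1/(h - 17) = 1/(-17 + h))
O = -43 (O = 516/(-17 + 5) = 516/(-12) = -1/12*516 = -43)
√(O + d(114, K(-16, -4))) = √(-43 - 668) = √(-711) = 3*I*√79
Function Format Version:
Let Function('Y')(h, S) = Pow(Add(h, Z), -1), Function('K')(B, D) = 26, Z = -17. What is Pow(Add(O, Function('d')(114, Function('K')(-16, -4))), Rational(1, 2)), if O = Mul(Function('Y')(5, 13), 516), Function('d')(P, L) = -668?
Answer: Mul(3, I, Pow(79, Rational(1, 2))) ≈ Mul(26.665, I)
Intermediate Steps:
Function('Y')(h, S) = Pow(Add(-17, h), -1) (Function('Y')(h, S) = Pow(Add(h, -17), -1) = Pow(Add(-17, h), -1))
O = -43 (O = Mul(Pow(Add(-17, 5), -1), 516) = Mul(Pow(-12, -1), 516) = Mul(Rational(-1, 12), 516) = -43)
Pow(Add(O, Function('d')(114, Function('K')(-16, -4))), Rational(1, 2)) = Pow(Add(-43, -668), Rational(1, 2)) = Pow(-711, Rational(1, 2)) = Mul(3, I, Pow(79, Rational(1, 2)))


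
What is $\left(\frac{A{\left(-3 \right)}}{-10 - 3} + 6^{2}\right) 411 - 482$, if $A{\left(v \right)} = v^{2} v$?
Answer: $\frac{197179}{13} \approx 15168.0$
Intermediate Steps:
$A{\left(v \right)} = v^{3}$
$\left(\frac{A{\left(-3 \right)}}{-10 - 3} + 6^{2}\right) 411 - 482 = \left(\frac{\left(-3\right)^{3}}{-10 - 3} + 6^{2}\right) 411 - 482 = \left(\frac{1}{-13} \left(-27\right) + 36\right) 411 - 482 = \left(\left(- \frac{1}{13}\right) \left(-27\right) + 36\right) 411 - 482 = \left(\frac{27}{13} + 36\right) 411 - 482 = \frac{495}{13} \cdot 411 - 482 = \frac{203445}{13} - 482 = \frac{197179}{13}$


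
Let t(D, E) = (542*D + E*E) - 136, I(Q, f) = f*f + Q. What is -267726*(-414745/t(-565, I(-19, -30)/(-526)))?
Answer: -6144311037110424/16952668651 ≈ -3.6244e+5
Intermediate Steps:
I(Q, f) = Q + f**2 (I(Q, f) = f**2 + Q = Q + f**2)
t(D, E) = -136 + E**2 + 542*D (t(D, E) = (542*D + E**2) - 136 = (E**2 + 542*D) - 136 = -136 + E**2 + 542*D)
-267726*(-414745/t(-565, I(-19, -30)/(-526))) = -267726*(-414745/(-136 + ((-19 + (-30)**2)/(-526))**2 + 542*(-565))) = -267726*(-414745/(-136 + ((-19 + 900)*(-1/526))**2 - 306230)) = -267726*(-414745/(-136 + (881*(-1/526))**2 - 306230)) = -267726*(-414745/(-136 + (-881/526)**2 - 306230)) = -267726*(-414745/(-136 + 776161/276676 - 306230)) = -267726/((-84763343255/276676*(-1/414745))) = -267726/16952668651/22949997524 = -267726*22949997524/16952668651 = -6144311037110424/16952668651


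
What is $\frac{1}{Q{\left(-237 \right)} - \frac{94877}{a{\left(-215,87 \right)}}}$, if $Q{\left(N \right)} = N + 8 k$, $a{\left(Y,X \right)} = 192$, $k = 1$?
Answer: $- \frac{192}{138845} \approx -0.0013828$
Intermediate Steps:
$Q{\left(N \right)} = 8 + N$ ($Q{\left(N \right)} = N + 8 \cdot 1 = N + 8 = 8 + N$)
$\frac{1}{Q{\left(-237 \right)} - \frac{94877}{a{\left(-215,87 \right)}}} = \frac{1}{\left(8 - 237\right) - \frac{94877}{192}} = \frac{1}{-229 - \frac{94877}{192}} = \frac{1}{- \frac{138845}{192}} = - \frac{192}{138845}$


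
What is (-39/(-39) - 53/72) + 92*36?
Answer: 238483/72 ≈ 3312.3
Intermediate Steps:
(-39/(-39) - 53/72) + 92*36 = (-39*(-1/39) - 53*1/72) + 3312 = (1 - 53/72) + 3312 = 19/72 + 3312 = 238483/72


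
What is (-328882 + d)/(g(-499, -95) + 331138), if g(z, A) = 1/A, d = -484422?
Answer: -77263880/31458109 ≈ -2.4561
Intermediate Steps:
(-328882 + d)/(g(-499, -95) + 331138) = (-328882 - 484422)/(1/(-95) + 331138) = -813304/(-1/95 + 331138) = -813304/31458109/95 = -813304*95/31458109 = -77263880/31458109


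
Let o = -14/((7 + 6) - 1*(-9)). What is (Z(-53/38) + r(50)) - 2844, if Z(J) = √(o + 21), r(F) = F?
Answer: -2794 + 4*√154/11 ≈ -2789.5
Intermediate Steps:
o = -7/11 (o = -14/(13 + 9) = -14/22 = -14*1/22 = -7/11 ≈ -0.63636)
Z(J) = 4*√154/11 (Z(J) = √(-7/11 + 21) = √(224/11) = 4*√154/11)
(Z(-53/38) + r(50)) - 2844 = (4*√154/11 + 50) - 2844 = (50 + 4*√154/11) - 2844 = -2794 + 4*√154/11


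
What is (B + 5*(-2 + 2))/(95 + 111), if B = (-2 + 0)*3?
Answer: -3/103 ≈ -0.029126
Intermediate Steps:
B = -6 (B = -2*3 = -6)
(B + 5*(-2 + 2))/(95 + 111) = (-6 + 5*(-2 + 2))/(95 + 111) = (-6 + 5*0)/206 = (-6 + 0)*(1/206) = -6*1/206 = -3/103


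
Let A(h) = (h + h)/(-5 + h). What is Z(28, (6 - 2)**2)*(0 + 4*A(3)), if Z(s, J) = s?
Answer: -336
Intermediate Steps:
A(h) = 2*h/(-5 + h) (A(h) = (2*h)/(-5 + h) = 2*h/(-5 + h))
Z(28, (6 - 2)**2)*(0 + 4*A(3)) = 28*(0 + 4*(2*3/(-5 + 3))) = 28*(0 + 4*(2*3/(-2))) = 28*(0 + 4*(2*3*(-1/2))) = 28*(0 + 4*(-3)) = 28*(0 - 12) = 28*(-12) = -336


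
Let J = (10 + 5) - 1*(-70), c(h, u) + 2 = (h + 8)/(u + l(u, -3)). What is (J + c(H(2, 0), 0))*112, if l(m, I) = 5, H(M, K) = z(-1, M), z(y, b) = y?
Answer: 47264/5 ≈ 9452.8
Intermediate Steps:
H(M, K) = -1
c(h, u) = -2 + (8 + h)/(5 + u) (c(h, u) = -2 + (h + 8)/(u + 5) = -2 + (8 + h)/(5 + u))
J = 85 (J = 15 + 70 = 85)
(J + c(H(2, 0), 0))*112 = (85 + (-2 - 1 - 2*0)/(5 + 0))*112 = (85 + (-2 - 1 + 0)/5)*112 = (85 + (⅕)*(-3))*112 = (85 - ⅗)*112 = (422/5)*112 = 47264/5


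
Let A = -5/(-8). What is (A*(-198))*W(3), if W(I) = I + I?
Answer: -1485/2 ≈ -742.50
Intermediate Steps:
W(I) = 2*I
A = 5/8 (A = -5*(-1/8) = 5/8 ≈ 0.62500)
(A*(-198))*W(3) = ((5/8)*(-198))*(2*3) = -495/4*6 = -1485/2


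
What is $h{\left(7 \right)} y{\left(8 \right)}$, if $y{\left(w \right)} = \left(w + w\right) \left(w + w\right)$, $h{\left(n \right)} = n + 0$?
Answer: $1792$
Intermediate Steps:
$h{\left(n \right)} = n$
$y{\left(w \right)} = 4 w^{2}$ ($y{\left(w \right)} = 2 w 2 w = 4 w^{2}$)
$h{\left(7 \right)} y{\left(8 \right)} = 7 \cdot 4 \cdot 8^{2} = 7 \cdot 4 \cdot 64 = 7 \cdot 256 = 1792$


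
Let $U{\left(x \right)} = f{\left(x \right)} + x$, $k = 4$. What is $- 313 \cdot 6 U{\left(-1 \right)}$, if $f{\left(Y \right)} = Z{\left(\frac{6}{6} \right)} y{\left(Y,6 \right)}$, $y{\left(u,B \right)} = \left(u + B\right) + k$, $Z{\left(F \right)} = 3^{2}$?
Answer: $-150240$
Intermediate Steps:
$Z{\left(F \right)} = 9$
$y{\left(u,B \right)} = 4 + B + u$ ($y{\left(u,B \right)} = \left(u + B\right) + 4 = \left(B + u\right) + 4 = 4 + B + u$)
$f{\left(Y \right)} = 90 + 9 Y$ ($f{\left(Y \right)} = 9 \left(4 + 6 + Y\right) = 9 \left(10 + Y\right) = 90 + 9 Y$)
$U{\left(x \right)} = 90 + 10 x$ ($U{\left(x \right)} = \left(90 + 9 x\right) + x = 90 + 10 x$)
$- 313 \cdot 6 U{\left(-1 \right)} = - 313 \cdot 6 \left(90 + 10 \left(-1\right)\right) = - 313 \cdot 6 \left(90 - 10\right) = - 313 \cdot 6 \cdot 80 = \left(-313\right) 480 = -150240$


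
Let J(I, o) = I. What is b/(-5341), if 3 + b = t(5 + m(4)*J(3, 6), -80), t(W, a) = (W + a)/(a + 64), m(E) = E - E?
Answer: -27/85456 ≈ -0.00031595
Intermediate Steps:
m(E) = 0
t(W, a) = (W + a)/(64 + a)
b = 27/16 (b = -3 + ((5 + 0*3) - 80)/(64 - 80) = -3 + ((5 + 0) - 80)/(-16) = -3 - (5 - 80)/16 = -3 - 1/16*(-75) = -3 + 75/16 = 27/16 ≈ 1.6875)
b/(-5341) = (27/16)/(-5341) = (27/16)*(-1/5341) = -27/85456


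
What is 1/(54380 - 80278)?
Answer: -1/25898 ≈ -3.8613e-5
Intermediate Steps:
1/(54380 - 80278) = 1/(-25898) = -1/25898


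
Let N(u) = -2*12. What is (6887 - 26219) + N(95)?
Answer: -19356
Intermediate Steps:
N(u) = -24
(6887 - 26219) + N(95) = (6887 - 26219) - 24 = -19332 - 24 = -19356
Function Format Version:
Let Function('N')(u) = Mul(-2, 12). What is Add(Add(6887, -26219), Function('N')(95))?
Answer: -19356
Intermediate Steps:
Function('N')(u) = -24
Add(Add(6887, -26219), Function('N')(95)) = Add(Add(6887, -26219), -24) = Add(-19332, -24) = -19356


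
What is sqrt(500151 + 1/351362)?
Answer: sqrt(61746269265863006)/351362 ≈ 707.21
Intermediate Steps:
sqrt(500151 + 1/351362) = sqrt(175734055663/351362) = sqrt(61746269265863006)/351362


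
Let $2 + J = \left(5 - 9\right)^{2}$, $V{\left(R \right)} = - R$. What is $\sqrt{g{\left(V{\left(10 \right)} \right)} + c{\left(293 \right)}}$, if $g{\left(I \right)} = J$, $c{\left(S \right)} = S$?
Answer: $\sqrt{307} \approx 17.521$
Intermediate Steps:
$J = 14$ ($J = -2 + \left(5 - 9\right)^{2} = -2 + \left(-4\right)^{2} = -2 + 16 = 14$)
$g{\left(I \right)} = 14$
$\sqrt{g{\left(V{\left(10 \right)} \right)} + c{\left(293 \right)}} = \sqrt{14 + 293} = \sqrt{307}$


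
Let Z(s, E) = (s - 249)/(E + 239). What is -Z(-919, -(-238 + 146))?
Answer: 1168/331 ≈ 3.5287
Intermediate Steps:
Z(s, E) = (-249 + s)/(239 + E)
-Z(-919, -(-238 + 146)) = -(-249 - 919)/(239 - (-238 + 146)) = -(-1168)/(239 - 1*(-92)) = -(-1168)/(239 + 92) = -(-1168)/331 = -1*(-1168/331) = 1168/331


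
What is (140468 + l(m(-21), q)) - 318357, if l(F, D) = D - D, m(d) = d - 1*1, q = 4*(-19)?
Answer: -177889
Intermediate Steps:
q = -76
m(d) = -1 + d (m(d) = d - 1 = -1 + d)
l(F, D) = 0
(140468 + l(m(-21), q)) - 318357 = (140468 + 0) - 318357 = 140468 - 318357 = -177889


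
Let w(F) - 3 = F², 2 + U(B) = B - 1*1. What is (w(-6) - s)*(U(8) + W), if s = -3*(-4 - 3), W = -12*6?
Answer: -1206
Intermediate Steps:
U(B) = -3 + B (U(B) = -2 + (B - 1*1) = -2 + (B - 1) = -2 + (-1 + B) = -3 + B)
w(F) = 3 + F²
W = -72
s = 21 (s = -3*(-7) = 21)
(w(-6) - s)*(U(8) + W) = ((3 + (-6)²) - 1*21)*((-3 + 8) - 72) = ((3 + 36) - 21)*(5 - 72) = (39 - 21)*(-67) = 18*(-67) = -1206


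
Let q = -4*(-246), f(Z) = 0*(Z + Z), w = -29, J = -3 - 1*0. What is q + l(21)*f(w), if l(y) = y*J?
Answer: 984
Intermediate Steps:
J = -3 (J = -3 + 0 = -3)
l(y) = -3*y (l(y) = y*(-3) = -3*y)
f(Z) = 0 (f(Z) = 0*(2*Z) = 0)
q = 984
q + l(21)*f(w) = 984 - 3*21*0 = 984 - 63*0 = 984 + 0 = 984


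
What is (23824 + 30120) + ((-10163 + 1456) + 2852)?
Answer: 48089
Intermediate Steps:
(23824 + 30120) + ((-10163 + 1456) + 2852) = 53944 + (-8707 + 2852) = 53944 - 5855 = 48089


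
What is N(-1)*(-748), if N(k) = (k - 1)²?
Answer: -2992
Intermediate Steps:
N(k) = (-1 + k)²
N(-1)*(-748) = (-1 - 1)²*(-748) = (-2)²*(-748) = 4*(-748) = -2992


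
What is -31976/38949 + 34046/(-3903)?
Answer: -483619994/50672649 ≈ -9.5440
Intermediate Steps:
-31976/38949 + 34046/(-3903) = -31976*1/38949 + 34046*(-1/3903) = -31976/38949 - 34046/3903 = -483619994/50672649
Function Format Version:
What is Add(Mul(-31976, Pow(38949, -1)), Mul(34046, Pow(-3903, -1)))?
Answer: Rational(-483619994, 50672649) ≈ -9.5440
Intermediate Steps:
Add(Mul(-31976, Pow(38949, -1)), Mul(34046, Pow(-3903, -1))) = Add(Mul(-31976, Rational(1, 38949)), Mul(34046, Rational(-1, 3903))) = Add(Rational(-31976, 38949), Rational(-34046, 3903)) = Rational(-483619994, 50672649)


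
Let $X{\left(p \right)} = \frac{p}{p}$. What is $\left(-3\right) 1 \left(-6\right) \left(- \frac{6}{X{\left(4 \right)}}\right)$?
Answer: $-108$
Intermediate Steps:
$X{\left(p \right)} = 1$
$\left(-3\right) 1 \left(-6\right) \left(- \frac{6}{X{\left(4 \right)}}\right) = \left(-3\right) 1 \left(-6\right) \left(- \frac{6}{1}\right) = \left(-3\right) \left(-6\right) \left(\left(-6\right) 1\right) = 18 \left(-6\right) = -108$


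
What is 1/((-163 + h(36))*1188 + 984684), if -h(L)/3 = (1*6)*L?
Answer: 1/21216 ≈ 4.7134e-5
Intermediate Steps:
h(L) = -18*L (h(L) = -3*1*6*L = -18*L)
1/((-163 + h(36))*1188 + 984684) = 1/((-163 - 18*36)*1188 + 984684) = 1/((-163 - 648)*1188 + 984684) = 1/(-811*1188 + 984684) = 1/(-963468 + 984684) = 1/21216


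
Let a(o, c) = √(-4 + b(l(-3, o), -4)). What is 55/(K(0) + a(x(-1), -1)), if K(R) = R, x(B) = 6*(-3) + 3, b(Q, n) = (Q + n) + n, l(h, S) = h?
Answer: -11*I*√15/3 ≈ -14.201*I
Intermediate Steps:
b(Q, n) = Q + 2*n
x(B) = -15 (x(B) = -18 + 3 = -15)
a(o, c) = I*√15 (a(o, c) = √(-4 + (-3 + 2*(-4))) = √(-4 + (-3 - 8)) = √(-4 - 11) = √(-15) = I*√15)
55/(K(0) + a(x(-1), -1)) = 55/(0 + I*√15) = 55/((I*√15)) = 55*(-I*√15/15) = -11*I*√15/3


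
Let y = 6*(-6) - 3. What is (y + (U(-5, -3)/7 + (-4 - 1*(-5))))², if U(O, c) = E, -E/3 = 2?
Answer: 73984/49 ≈ 1509.9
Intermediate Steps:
E = -6 (E = -3*2 = -6)
U(O, c) = -6
y = -39 (y = -36 - 3 = -39)
(y + (U(-5, -3)/7 + (-4 - 1*(-5))))² = (-39 + (-6/7 + (-4 - 1*(-5))))² = (-39 + ((⅐)*(-6) + (-4 + 5)))² = (-39 + (-6/7 + 1))² = (-39 + ⅐)² = (-272/7)² = 73984/49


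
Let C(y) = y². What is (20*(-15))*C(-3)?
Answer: -2700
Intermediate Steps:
(20*(-15))*C(-3) = (20*(-15))*(-3)² = -300*9 = -2700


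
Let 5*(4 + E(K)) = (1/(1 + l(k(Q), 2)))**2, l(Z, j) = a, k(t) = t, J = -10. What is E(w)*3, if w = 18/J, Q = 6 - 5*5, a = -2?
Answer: -57/5 ≈ -11.400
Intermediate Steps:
Q = -19 (Q = 6 - 25 = -19)
l(Z, j) = -2
w = -9/5 (w = 18/(-10) = 18*(-1/10) = -9/5 ≈ -1.8000)
E(K) = -19/5 (E(K) = -4 + (1/(1 - 2))**2/5 = -4 + (1/(-1))**2/5 = -4 + (1/5)*(-1)**2 = -4 + (1/5)*1 = -4 + 1/5 = -19/5)
E(w)*3 = -19/5*3 = -57/5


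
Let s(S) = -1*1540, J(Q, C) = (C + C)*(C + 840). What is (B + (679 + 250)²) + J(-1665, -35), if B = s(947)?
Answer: 805151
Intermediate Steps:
J(Q, C) = 2*C*(840 + C) (J(Q, C) = (2*C)*(840 + C) = 2*C*(840 + C))
s(S) = -1540
B = -1540
(B + (679 + 250)²) + J(-1665, -35) = (-1540 + (679 + 250)²) + 2*(-35)*(840 - 35) = (-1540 + 929²) + 2*(-35)*805 = (-1540 + 863041) - 56350 = 861501 - 56350 = 805151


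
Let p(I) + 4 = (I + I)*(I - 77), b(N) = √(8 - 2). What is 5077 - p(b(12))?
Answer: 5069 + 154*√6 ≈ 5446.2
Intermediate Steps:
b(N) = √6
p(I) = -4 + 2*I*(-77 + I) (p(I) = -4 + (I + I)*(I - 77) = -4 + (2*I)*(-77 + I) = -4 + 2*I*(-77 + I))
5077 - p(b(12)) = 5077 - (-4 - 154*√6 + 2*(√6)²) = 5077 - (-4 - 154*√6 + 2*6) = 5077 - (-4 - 154*√6 + 12) = 5077 - (8 - 154*√6) = 5077 + (-8 + 154*√6) = 5069 + 154*√6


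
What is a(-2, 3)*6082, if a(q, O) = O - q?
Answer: 30410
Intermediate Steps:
a(-2, 3)*6082 = (3 - 1*(-2))*6082 = (3 + 2)*6082 = 5*6082 = 30410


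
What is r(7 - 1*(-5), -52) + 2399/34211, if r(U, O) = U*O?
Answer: -21345265/34211 ≈ -623.93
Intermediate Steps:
r(U, O) = O*U
r(7 - 1*(-5), -52) + 2399/34211 = -52*(7 - 1*(-5)) + 2399/34211 = -52*(7 + 5) + 2399*(1/34211) = -52*12 + 2399/34211 = -624 + 2399/34211 = -21345265/34211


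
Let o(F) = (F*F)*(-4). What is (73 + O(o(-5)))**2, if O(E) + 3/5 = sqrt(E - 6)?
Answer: 128394/25 + 724*I*sqrt(106)/5 ≈ 5135.8 + 1490.8*I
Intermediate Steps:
o(F) = -4*F**2 (o(F) = F**2*(-4) = -4*F**2)
O(E) = -3/5 + sqrt(-6 + E) (O(E) = -3/5 + sqrt(E - 6) = -3/5 + sqrt(-6 + E))
(73 + O(o(-5)))**2 = (73 + (-3/5 + sqrt(-6 - 4*(-5)**2)))**2 = (73 + (-3/5 + sqrt(-6 - 4*25)))**2 = (73 + (-3/5 + sqrt(-6 - 100)))**2 = (73 + (-3/5 + sqrt(-106)))**2 = (73 + (-3/5 + I*sqrt(106)))**2 = (362/5 + I*sqrt(106))**2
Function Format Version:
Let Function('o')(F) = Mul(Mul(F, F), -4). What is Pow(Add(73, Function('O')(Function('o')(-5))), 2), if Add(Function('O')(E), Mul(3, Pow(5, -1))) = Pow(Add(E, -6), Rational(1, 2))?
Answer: Add(Rational(128394, 25), Mul(Rational(724, 5), I, Pow(106, Rational(1, 2)))) ≈ Add(5135.8, Mul(1490.8, I))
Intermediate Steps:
Function('o')(F) = Mul(-4, Pow(F, 2)) (Function('o')(F) = Mul(Pow(F, 2), -4) = Mul(-4, Pow(F, 2)))
Function('O')(E) = Add(Rational(-3, 5), Pow(Add(-6, E), Rational(1, 2))) (Function('O')(E) = Add(Rational(-3, 5), Pow(Add(E, -6), Rational(1, 2))) = Add(Rational(-3, 5), Pow(Add(-6, E), Rational(1, 2))))
Pow(Add(73, Function('O')(Function('o')(-5))), 2) = Pow(Add(73, Add(Rational(-3, 5), Pow(Add(-6, Mul(-4, Pow(-5, 2))), Rational(1, 2)))), 2) = Pow(Add(73, Add(Rational(-3, 5), Pow(Add(-6, Mul(-4, 25)), Rational(1, 2)))), 2) = Pow(Add(73, Add(Rational(-3, 5), Pow(Add(-6, -100), Rational(1, 2)))), 2) = Pow(Add(73, Add(Rational(-3, 5), Pow(-106, Rational(1, 2)))), 2) = Pow(Add(73, Add(Rational(-3, 5), Mul(I, Pow(106, Rational(1, 2))))), 2) = Pow(Add(Rational(362, 5), Mul(I, Pow(106, Rational(1, 2)))), 2)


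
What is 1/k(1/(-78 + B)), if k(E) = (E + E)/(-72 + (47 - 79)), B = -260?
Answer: 17576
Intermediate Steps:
k(E) = -E/52 (k(E) = (2*E)/(-72 - 32) = (2*E)/(-104) = (2*E)*(-1/104) = -E/52)
1/k(1/(-78 + B)) = 1/(-1/(52*(-78 - 260))) = 1/(-1/52/(-338)) = 1/(-1/52*(-1/338)) = 1/(1/17576) = 17576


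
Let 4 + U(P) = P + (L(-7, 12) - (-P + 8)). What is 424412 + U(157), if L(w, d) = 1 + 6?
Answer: 424721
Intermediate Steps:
L(w, d) = 7
U(P) = -5 + 2*P (U(P) = -4 + (P + (7 - (-P + 8))) = -4 + (P + (7 - (8 - P))) = -4 + (P + (7 + (-8 + P))) = -4 + (P + (-1 + P)) = -4 + (-1 + 2*P) = -5 + 2*P)
424412 + U(157) = 424412 + (-5 + 2*157) = 424412 + (-5 + 314) = 424412 + 309 = 424721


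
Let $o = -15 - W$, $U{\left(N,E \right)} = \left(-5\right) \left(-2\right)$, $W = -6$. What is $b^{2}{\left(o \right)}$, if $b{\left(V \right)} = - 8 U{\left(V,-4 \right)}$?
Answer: $6400$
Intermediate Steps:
$U{\left(N,E \right)} = 10$
$o = -9$ ($o = -15 - -6 = -15 + 6 = -9$)
$b{\left(V \right)} = -80$ ($b{\left(V \right)} = \left(-8\right) 10 = -80$)
$b^{2}{\left(o \right)} = \left(-80\right)^{2} = 6400$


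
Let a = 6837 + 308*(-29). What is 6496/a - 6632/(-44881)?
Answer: -277652936/94025695 ≈ -2.9529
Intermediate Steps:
a = -2095 (a = 6837 - 8932 = -2095)
6496/a - 6632/(-44881) = 6496/(-2095) - 6632/(-44881) = 6496*(-1/2095) - 6632*(-1/44881) = -6496/2095 + 6632/44881 = -277652936/94025695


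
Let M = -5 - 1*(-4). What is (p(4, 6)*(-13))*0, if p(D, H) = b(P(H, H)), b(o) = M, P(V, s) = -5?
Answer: 0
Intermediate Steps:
M = -1 (M = -5 + 4 = -1)
b(o) = -1
p(D, H) = -1
(p(4, 6)*(-13))*0 = -1*(-13)*0 = 13*0 = 0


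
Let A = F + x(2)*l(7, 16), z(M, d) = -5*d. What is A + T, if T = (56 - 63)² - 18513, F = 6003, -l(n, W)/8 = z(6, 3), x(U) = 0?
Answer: -12461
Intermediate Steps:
l(n, W) = 120 (l(n, W) = -(-40)*3 = -8*(-15) = 120)
A = 6003 (A = 6003 + 0*120 = 6003 + 0 = 6003)
T = -18464 (T = (-7)² - 18513 = 49 - 18513 = -18464)
A + T = 6003 - 18464 = -12461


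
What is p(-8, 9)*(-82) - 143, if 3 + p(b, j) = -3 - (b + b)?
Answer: -963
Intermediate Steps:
p(b, j) = -6 - 2*b (p(b, j) = -3 + (-3 - (b + b)) = -3 + (-3 - 2*b) = -6 - 2*b)
p(-8, 9)*(-82) - 143 = (-6 - 2*(-8))*(-82) - 143 = (-6 + 16)*(-82) - 143 = 10*(-82) - 143 = -820 - 143 = -963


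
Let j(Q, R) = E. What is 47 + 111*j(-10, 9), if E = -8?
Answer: -841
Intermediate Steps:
j(Q, R) = -8
47 + 111*j(-10, 9) = 47 + 111*(-8) = 47 - 888 = -841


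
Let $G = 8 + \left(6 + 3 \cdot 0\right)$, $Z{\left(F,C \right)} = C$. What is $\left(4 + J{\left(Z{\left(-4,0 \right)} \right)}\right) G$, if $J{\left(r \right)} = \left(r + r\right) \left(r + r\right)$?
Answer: $56$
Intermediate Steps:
$J{\left(r \right)} = 4 r^{2}$ ($J{\left(r \right)} = 2 r 2 r = 4 r^{2}$)
$G = 14$ ($G = 8 + \left(6 + 0\right) = 8 + 6 = 14$)
$\left(4 + J{\left(Z{\left(-4,0 \right)} \right)}\right) G = \left(4 + 4 \cdot 0^{2}\right) 14 = \left(4 + 4 \cdot 0\right) 14 = \left(4 + 0\right) 14 = 4 \cdot 14 = 56$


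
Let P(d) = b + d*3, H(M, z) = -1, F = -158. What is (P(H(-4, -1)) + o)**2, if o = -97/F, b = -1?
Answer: 286225/24964 ≈ 11.466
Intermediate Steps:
P(d) = -1 + 3*d (P(d) = -1 + d*3 = -1 + 3*d)
o = 97/158 (o = -97/(-158) = -97*(-1/158) = 97/158 ≈ 0.61392)
(P(H(-4, -1)) + o)**2 = ((-1 + 3*(-1)) + 97/158)**2 = ((-1 - 3) + 97/158)**2 = (-4 + 97/158)**2 = (-535/158)**2 = 286225/24964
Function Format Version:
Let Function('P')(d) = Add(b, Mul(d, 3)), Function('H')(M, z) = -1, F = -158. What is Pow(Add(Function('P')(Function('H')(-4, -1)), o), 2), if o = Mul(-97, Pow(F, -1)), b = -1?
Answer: Rational(286225, 24964) ≈ 11.466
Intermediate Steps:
Function('P')(d) = Add(-1, Mul(3, d)) (Function('P')(d) = Add(-1, Mul(d, 3)) = Add(-1, Mul(3, d)))
o = Rational(97, 158) (o = Mul(-97, Pow(-158, -1)) = Mul(-97, Rational(-1, 158)) = Rational(97, 158) ≈ 0.61392)
Pow(Add(Function('P')(Function('H')(-4, -1)), o), 2) = Pow(Add(Add(-1, Mul(3, -1)), Rational(97, 158)), 2) = Pow(Add(Add(-1, -3), Rational(97, 158)), 2) = Pow(Add(-4, Rational(97, 158)), 2) = Pow(Rational(-535, 158), 2) = Rational(286225, 24964)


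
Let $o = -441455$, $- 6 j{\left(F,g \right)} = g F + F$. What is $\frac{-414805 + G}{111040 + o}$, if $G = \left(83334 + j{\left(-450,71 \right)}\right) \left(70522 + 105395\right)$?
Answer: $- \frac{15609404273}{330415} \approx -47242.0$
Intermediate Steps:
$j{\left(F,g \right)} = - \frac{F}{6} - \frac{F g}{6}$ ($j{\left(F,g \right)} = - \frac{g F + F}{6} = - \frac{F g + F}{6} = - \frac{F + F g}{6} = - \frac{F}{6} - \frac{F g}{6}$)
$G = 15609819078$ ($G = \left(83334 - - 75 \left(1 + 71\right)\right) \left(70522 + 105395\right) = \left(83334 - \left(-75\right) 72\right) 175917 = \left(83334 + 5400\right) 175917 = 88734 \cdot 175917 = 15609819078$)
$\frac{-414805 + G}{111040 + o} = \frac{-414805 + 15609819078}{111040 - 441455} = \frac{15609404273}{-330415} = 15609404273 \left(- \frac{1}{330415}\right) = - \frac{15609404273}{330415}$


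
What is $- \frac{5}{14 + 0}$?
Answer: $- \frac{5}{14} \approx -0.35714$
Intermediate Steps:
$- \frac{5}{14 + 0} = - \frac{5}{14}$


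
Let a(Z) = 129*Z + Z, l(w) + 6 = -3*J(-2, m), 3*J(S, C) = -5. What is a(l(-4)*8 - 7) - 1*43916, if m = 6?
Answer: -45866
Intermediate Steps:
J(S, C) = -5/3 (J(S, C) = (⅓)*(-5) = -5/3)
l(w) = -1 (l(w) = -6 - 3*(-5/3) = -6 + 5 = -1)
a(Z) = 130*Z
a(l(-4)*8 - 7) - 1*43916 = 130*(-1*8 - 7) - 1*43916 = 130*(-8 - 7) - 43916 = 130*(-15) - 43916 = -1950 - 43916 = -45866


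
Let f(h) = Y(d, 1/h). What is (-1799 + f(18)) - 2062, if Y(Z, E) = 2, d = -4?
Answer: -3859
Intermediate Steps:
f(h) = 2
(-1799 + f(18)) - 2062 = (-1799 + 2) - 2062 = -1797 - 2062 = -3859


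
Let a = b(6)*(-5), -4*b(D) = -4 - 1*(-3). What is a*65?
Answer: -325/4 ≈ -81.250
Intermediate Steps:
b(D) = ¼ (b(D) = -(-4 - 1*(-3))/4 = -(-4 + 3)/4 = -¼*(-1) = ¼)
a = -5/4 (a = (¼)*(-5) = -5/4 ≈ -1.2500)
a*65 = -5/4*65 = -325/4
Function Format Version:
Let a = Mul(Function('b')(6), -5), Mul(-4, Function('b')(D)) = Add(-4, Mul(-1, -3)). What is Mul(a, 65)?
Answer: Rational(-325, 4) ≈ -81.250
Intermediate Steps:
Function('b')(D) = Rational(1, 4) (Function('b')(D) = Mul(Rational(-1, 4), Add(-4, Mul(-1, -3))) = Mul(Rational(-1, 4), Add(-4, 3)) = Mul(Rational(-1, 4), -1) = Rational(1, 4))
a = Rational(-5, 4) (a = Mul(Rational(1, 4), -5) = Rational(-5, 4) ≈ -1.2500)
Mul(a, 65) = Mul(Rational(-5, 4), 65) = Rational(-325, 4)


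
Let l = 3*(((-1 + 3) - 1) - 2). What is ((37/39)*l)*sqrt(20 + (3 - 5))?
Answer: -111*sqrt(2)/13 ≈ -12.075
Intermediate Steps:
l = -3 (l = 3*((2 - 1) - 2) = 3*(1 - 2) = 3*(-1) = -3)
((37/39)*l)*sqrt(20 + (3 - 5)) = ((37/39)*(-3))*sqrt(20 + (3 - 5)) = ((37*(1/39))*(-3))*sqrt(20 - 2) = ((37/39)*(-3))*sqrt(18) = -111*sqrt(2)/13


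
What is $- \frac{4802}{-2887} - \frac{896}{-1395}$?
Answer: $\frac{9285542}{4027365} \approx 2.3056$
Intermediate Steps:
$- \frac{4802}{-2887} - \frac{896}{-1395} = \left(-4802\right) \left(- \frac{1}{2887}\right) - - \frac{896}{1395} = \frac{4802}{2887} + \frac{896}{1395} = \frac{9285542}{4027365}$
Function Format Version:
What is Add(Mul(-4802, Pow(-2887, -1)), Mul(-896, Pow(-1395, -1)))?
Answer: Rational(9285542, 4027365) ≈ 2.3056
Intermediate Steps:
Add(Mul(-4802, Pow(-2887, -1)), Mul(-896, Pow(-1395, -1))) = Add(Mul(-4802, Rational(-1, 2887)), Mul(-896, Rational(-1, 1395))) = Add(Rational(4802, 2887), Rational(896, 1395)) = Rational(9285542, 4027365)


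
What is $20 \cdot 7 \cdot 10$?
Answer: $1400$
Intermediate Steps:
$20 \cdot 7 \cdot 10 = 140 \cdot 10 = 1400$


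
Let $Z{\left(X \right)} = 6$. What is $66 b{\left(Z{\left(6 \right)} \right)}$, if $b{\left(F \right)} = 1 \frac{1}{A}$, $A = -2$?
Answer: $-33$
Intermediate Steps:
$b{\left(F \right)} = - \frac{1}{2}$ ($b{\left(F \right)} = 1 \frac{1}{-2} = 1 \left(- \frac{1}{2}\right) = - \frac{1}{2}$)
$66 b{\left(Z{\left(6 \right)} \right)} = 66 \left(- \frac{1}{2}\right) = -33$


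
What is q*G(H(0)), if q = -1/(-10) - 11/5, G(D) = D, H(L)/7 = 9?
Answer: -1323/10 ≈ -132.30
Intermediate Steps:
H(L) = 63 (H(L) = 7*9 = 63)
q = -21/10 (q = -1*(-⅒) - 11*⅕ = ⅒ - 11/5 = -21/10 ≈ -2.1000)
q*G(H(0)) = -21/10*63 = -1323/10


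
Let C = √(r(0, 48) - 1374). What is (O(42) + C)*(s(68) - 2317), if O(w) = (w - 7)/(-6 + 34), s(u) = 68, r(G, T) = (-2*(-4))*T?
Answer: -11245/4 - 6747*I*√110 ≈ -2811.3 - 70763.0*I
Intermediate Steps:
r(G, T) = 8*T
C = 3*I*√110 (C = √(8*48 - 1374) = √(384 - 1374) = √(-990) = 3*I*√110 ≈ 31.464*I)
O(w) = -¼ + w/28 (O(w) = (-7 + w)/28 = (-7 + w)*(1/28) = -¼ + w/28)
(O(42) + C)*(s(68) - 2317) = ((-¼ + (1/28)*42) + 3*I*√110)*(68 - 2317) = ((-¼ + 3/2) + 3*I*√110)*(-2249) = (5/4 + 3*I*√110)*(-2249) = -11245/4 - 6747*I*√110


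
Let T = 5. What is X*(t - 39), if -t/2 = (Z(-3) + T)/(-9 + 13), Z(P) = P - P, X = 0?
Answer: 0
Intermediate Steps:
Z(P) = 0
t = -5/2 (t = -2*(0 + 5)/(-9 + 13) = -10/4 = -2*5/4 = -5/2 ≈ -2.5000)
X*(t - 39) = 0*(-5/2 - 39) = 0*(-83/2) = 0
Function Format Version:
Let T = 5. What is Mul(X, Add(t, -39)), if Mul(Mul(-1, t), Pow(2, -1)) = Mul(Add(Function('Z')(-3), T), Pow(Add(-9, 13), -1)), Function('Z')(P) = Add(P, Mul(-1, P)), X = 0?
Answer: 0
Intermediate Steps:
Function('Z')(P) = 0
t = Rational(-5, 2) (t = Mul(-2, Mul(Add(0, 5), Pow(Add(-9, 13), -1))) = Mul(-2, Mul(5, Pow(4, -1))) = Mul(-2, Mul(5, Rational(1, 4))) = Mul(-2, Rational(5, 4)) = Rational(-5, 2) ≈ -2.5000)
Mul(X, Add(t, -39)) = Mul(0, Add(Rational(-5, 2), -39)) = Mul(0, Rational(-83, 2)) = 0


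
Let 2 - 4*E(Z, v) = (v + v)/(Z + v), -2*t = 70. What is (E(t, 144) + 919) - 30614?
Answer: -6473545/218 ≈ -29695.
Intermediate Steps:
t = -35 (t = -½*70 = -35)
E(Z, v) = ½ - v/(2*(Z + v)) (E(Z, v) = ½ - (v + v)/(4*(Z + v)) = ½ - 2*v/(4*(Z + v)) = ½ - v/(2*(Z + v)))
(E(t, 144) + 919) - 30614 = ((½)*(-35)/(-35 + 144) + 919) - 30614 = ((½)*(-35)/109 + 919) - 30614 = ((½)*(-35)*(1/109) + 919) - 30614 = (-35/218 + 919) - 30614 = 200307/218 - 30614 = -6473545/218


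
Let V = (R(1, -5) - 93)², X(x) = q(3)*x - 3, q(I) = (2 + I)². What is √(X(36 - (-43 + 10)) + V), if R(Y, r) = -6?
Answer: √11523 ≈ 107.35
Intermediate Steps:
X(x) = -3 + 25*x (X(x) = (2 + 3)²*x - 3 = 5²*x - 3 = 25*x - 3 = -3 + 25*x)
V = 9801 (V = (-6 - 93)² = (-99)² = 9801)
√(X(36 - (-43 + 10)) + V) = √((-3 + 25*(36 - (-43 + 10))) + 9801) = √((-3 + 25*(36 - 1*(-33))) + 9801) = √((-3 + 25*(36 + 33)) + 9801) = √((-3 + 25*69) + 9801) = √((-3 + 1725) + 9801) = √(1722 + 9801) = √11523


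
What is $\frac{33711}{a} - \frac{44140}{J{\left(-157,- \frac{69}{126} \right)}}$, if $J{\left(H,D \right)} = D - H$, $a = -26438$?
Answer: $- \frac{49234394421}{173724098} \approx -283.41$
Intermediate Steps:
$\frac{33711}{a} - \frac{44140}{J{\left(-157,- \frac{69}{126} \right)}} = \frac{33711}{-26438} - \frac{44140}{- \frac{69}{126} - -157} = 33711 \left(- \frac{1}{26438}\right) - \frac{44140}{\left(-69\right) \frac{1}{126} + 157} = - \frac{33711}{26438} - \frac{44140}{- \frac{23}{42} + 157} = - \frac{33711}{26438} - \frac{44140}{\frac{6571}{42}} = - \frac{33711}{26438} - \frac{1853880}{6571} = - \frac{49234394421}{173724098}$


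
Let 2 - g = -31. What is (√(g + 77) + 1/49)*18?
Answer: 18/49 + 18*√110 ≈ 189.15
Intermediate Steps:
g = 33 (g = 2 - 1*(-31) = 2 + 31 = 33)
(√(g + 77) + 1/49)*18 = (√(33 + 77) + 1/49)*18 = (√110 + 1/49)*18 = (1/49 + √110)*18 = 18/49 + 18*√110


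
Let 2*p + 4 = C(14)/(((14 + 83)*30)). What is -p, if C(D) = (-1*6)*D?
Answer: 977/485 ≈ 2.0144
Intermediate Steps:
C(D) = -6*D
p = -977/485 (p = -2 + ((-6*14)/(((14 + 83)*30)))/2 = -2 + (-84/(97*30))/2 = -2 + (-84/2910)/2 = -2 + (-84*1/2910)/2 = -2 + (½)*(-14/485) = -2 - 7/485 = -977/485 ≈ -2.0144)
-p = -1*(-977/485) = 977/485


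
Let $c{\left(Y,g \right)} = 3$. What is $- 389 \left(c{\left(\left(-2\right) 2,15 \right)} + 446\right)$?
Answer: $-174661$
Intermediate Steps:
$- 389 \left(c{\left(\left(-2\right) 2,15 \right)} + 446\right) = - 389 \left(3 + 446\right) = \left(-389\right) 449 = -174661$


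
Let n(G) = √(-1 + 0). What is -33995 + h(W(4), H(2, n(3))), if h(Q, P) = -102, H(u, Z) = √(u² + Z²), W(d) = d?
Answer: -34097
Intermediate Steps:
n(G) = I (n(G) = √(-1) = I)
H(u, Z) = √(Z² + u²)
-33995 + h(W(4), H(2, n(3))) = -33995 - 102 = -34097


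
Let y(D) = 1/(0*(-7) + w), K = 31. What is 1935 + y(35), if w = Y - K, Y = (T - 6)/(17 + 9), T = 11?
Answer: 1549909/801 ≈ 1935.0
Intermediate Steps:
Y = 5/26 (Y = (11 - 6)/(17 + 9) = 5/26 ≈ 0.19231)
w = -801/26 (w = 5/26 - 1*31 = 5/26 - 31 = -801/26 ≈ -30.808)
y(D) = -26/801 (y(D) = 1/(0*(-7) - 801/26) = 1/(0 - 801/26) = 1/(-801/26) = -26/801)
1935 + y(35) = 1935 - 26/801 = 1549909/801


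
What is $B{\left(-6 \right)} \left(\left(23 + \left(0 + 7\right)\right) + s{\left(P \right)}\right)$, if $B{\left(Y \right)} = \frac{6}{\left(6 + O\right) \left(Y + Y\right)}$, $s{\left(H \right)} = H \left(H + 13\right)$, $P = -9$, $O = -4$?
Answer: $\frac{3}{2} \approx 1.5$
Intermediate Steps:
$s{\left(H \right)} = H \left(13 + H\right)$
$B{\left(Y \right)} = \frac{3}{2 Y}$ ($B{\left(Y \right)} = \frac{6}{\left(6 - 4\right) \left(Y + Y\right)} = \frac{6}{2 \cdot 2 Y} = \frac{6}{4 Y} = 6 \frac{1}{4 Y} = \frac{3}{2 Y}$)
$B{\left(-6 \right)} \left(\left(23 + \left(0 + 7\right)\right) + s{\left(P \right)}\right) = \frac{3}{2 \left(-6\right)} \left(\left(23 + \left(0 + 7\right)\right) - 9 \left(13 - 9\right)\right) = \frac{3}{2} \left(- \frac{1}{6}\right) \left(\left(23 + 7\right) - 36\right) = - \frac{30 - 36}{4} = \left(- \frac{1}{4}\right) \left(-6\right) = \frac{3}{2}$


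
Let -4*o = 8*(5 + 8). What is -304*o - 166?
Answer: 7738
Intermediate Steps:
o = -26 (o = -2*(5 + 8) = -2*13 = -1/4*104 = -26)
-304*o - 166 = -304*(-26) - 166 = 7904 - 166 = 7738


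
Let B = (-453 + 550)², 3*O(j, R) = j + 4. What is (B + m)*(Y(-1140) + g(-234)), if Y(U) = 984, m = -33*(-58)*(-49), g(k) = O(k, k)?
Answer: -229674194/3 ≈ -7.6558e+7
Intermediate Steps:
O(j, R) = 4/3 + j/3 (O(j, R) = (j + 4)/3 = (4 + j)/3 = 4/3 + j/3)
g(k) = 4/3 + k/3
m = -93786 (m = 1914*(-49) = -93786)
B = 9409 (B = 97² = 9409)
(B + m)*(Y(-1140) + g(-234)) = (9409 - 93786)*(984 + (4/3 + (⅓)*(-234))) = -84377*(984 + (4/3 - 78)) = -84377*(984 - 230/3) = -84377*2722/3 = -229674194/3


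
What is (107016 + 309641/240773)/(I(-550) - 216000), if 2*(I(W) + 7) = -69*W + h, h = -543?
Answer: -51533746018/95010711211 ≈ -0.54240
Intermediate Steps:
I(W) = -557/2 - 69*W/2 (I(W) = -7 + (-69*W - 543)/2 = -7 + (-543 - 69*W)/2 = -7 + (-543/2 - 69*W/2) = -557/2 - 69*W/2)
(107016 + 309641/240773)/(I(-550) - 216000) = (107016 + 309641/240773)/((-557/2 - 69/2*(-550)) - 216000) = (107016 + 309641*(1/240773))/((-557/2 + 18975) - 216000) = (107016 + 309641/240773)/(37393/2 - 216000) = 25766873009/(240773*(-394607/2)) = (25766873009/240773)*(-2/394607) = -51533746018/95010711211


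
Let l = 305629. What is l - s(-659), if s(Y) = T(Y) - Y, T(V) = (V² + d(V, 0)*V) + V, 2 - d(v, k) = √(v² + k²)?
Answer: -561615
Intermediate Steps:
d(v, k) = 2 - √(k² + v²) (d(v, k) = 2 - √(v² + k²) = 2 - √(k² + v²))
T(V) = V + V² + V*(2 - √(V²)) (T(V) = (V² + (2 - √(0² + V²))*V) + V = (V² + (2 - √(0 + V²))*V) + V = (V² + (2 - √(V²))*V) + V = (V² + V*(2 - √(V²))) + V = V + V² + V*(2 - √(V²)))
s(Y) = -Y + Y*(3 + Y - √(Y²)) (s(Y) = Y*(3 + Y - √(Y²)) - Y = -Y + Y*(3 + Y - √(Y²)))
l - s(-659) = 305629 - (-659)*(2 - 659 - √((-659)²)) = 305629 - (-659)*(2 - 659 - √434281) = 305629 - (-659)*(2 - 659 - 1*659) = 305629 - (-659)*(2 - 659 - 659) = 305629 - (-659)*(-1316) = 305629 - 1*867244 = 305629 - 867244 = -561615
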